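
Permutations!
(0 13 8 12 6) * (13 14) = (0 14 13 8 12 6) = [14, 1, 2, 3, 4, 5, 0, 7, 12, 9, 10, 11, 6, 8, 13]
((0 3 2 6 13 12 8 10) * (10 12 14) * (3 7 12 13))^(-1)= (0 10 14 13 8 12 7)(2 3 6)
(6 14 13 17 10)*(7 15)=(6 14 13 17 10)(7 15)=[0, 1, 2, 3, 4, 5, 14, 15, 8, 9, 6, 11, 12, 17, 13, 7, 16, 10]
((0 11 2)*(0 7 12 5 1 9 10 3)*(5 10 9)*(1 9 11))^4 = ((0 1 5 9 11 2 7 12 10 3))^4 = (0 11 10 5 7)(1 2 3 9 12)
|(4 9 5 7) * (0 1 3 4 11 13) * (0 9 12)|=5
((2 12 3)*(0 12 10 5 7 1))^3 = (0 2 7 12 10 1 3 5)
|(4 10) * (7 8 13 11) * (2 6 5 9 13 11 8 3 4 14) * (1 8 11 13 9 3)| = 35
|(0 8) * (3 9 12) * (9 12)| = |(0 8)(3 12)| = 2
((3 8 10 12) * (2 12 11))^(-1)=(2 11 10 8 3 12)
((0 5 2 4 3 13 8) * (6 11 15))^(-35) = (6 11 15)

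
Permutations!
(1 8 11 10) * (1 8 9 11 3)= (1 9 11 10 8 3)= [0, 9, 2, 1, 4, 5, 6, 7, 3, 11, 8, 10]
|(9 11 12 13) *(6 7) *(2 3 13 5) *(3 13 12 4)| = 8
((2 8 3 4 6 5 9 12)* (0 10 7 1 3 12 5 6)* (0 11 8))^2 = (0 7 3 11 12)(1 4 8 2 10) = ((0 10 7 1 3 4 11 8 12 2)(5 9))^2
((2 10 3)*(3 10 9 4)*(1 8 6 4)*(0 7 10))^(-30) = (10)(1 2 4 8 9 3 6) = ((0 7 10)(1 8 6 4 3 2 9))^(-30)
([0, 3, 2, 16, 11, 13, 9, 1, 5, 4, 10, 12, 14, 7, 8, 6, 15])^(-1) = (1 7 13 5 8 14 12 11 4 9 6 15 16 3)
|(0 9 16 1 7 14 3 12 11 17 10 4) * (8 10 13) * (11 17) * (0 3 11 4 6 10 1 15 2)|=|(0 9 16 15 2)(1 7 14 11 4 3 12 17 13 8)(6 10)|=10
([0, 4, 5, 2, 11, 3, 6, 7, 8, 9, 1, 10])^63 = (1 10 11 4)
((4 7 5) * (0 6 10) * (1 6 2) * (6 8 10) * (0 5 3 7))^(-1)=((0 2 1 8 10 5 4)(3 7))^(-1)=(0 4 5 10 8 1 2)(3 7)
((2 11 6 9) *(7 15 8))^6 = ((2 11 6 9)(7 15 8))^6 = (15)(2 6)(9 11)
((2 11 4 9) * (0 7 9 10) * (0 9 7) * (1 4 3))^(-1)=((1 4 10 9 2 11 3))^(-1)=(1 3 11 2 9 10 4)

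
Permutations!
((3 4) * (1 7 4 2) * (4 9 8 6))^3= (1 8 3 7 6 2 9 4)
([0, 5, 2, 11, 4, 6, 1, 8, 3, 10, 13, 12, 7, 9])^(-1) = [0, 6, 2, 8, 4, 1, 5, 12, 7, 13, 9, 3, 11, 10]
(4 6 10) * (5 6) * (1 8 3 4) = [0, 8, 2, 4, 5, 6, 10, 7, 3, 9, 1] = (1 8 3 4 5 6 10)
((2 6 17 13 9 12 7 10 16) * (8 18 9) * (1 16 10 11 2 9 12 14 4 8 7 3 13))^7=(1 12 17 18 6 8 2 4 11 14 7 9 13 16 3)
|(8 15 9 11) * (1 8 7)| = |(1 8 15 9 11 7)| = 6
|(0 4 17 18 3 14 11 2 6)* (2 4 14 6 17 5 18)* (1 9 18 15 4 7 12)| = 30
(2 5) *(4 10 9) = (2 5)(4 10 9) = [0, 1, 5, 3, 10, 2, 6, 7, 8, 4, 9]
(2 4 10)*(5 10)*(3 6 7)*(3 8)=[0, 1, 4, 6, 5, 10, 7, 8, 3, 9, 2]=(2 4 5 10)(3 6 7 8)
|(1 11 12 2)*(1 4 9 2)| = 3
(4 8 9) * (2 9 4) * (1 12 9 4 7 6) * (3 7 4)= (1 12 9 2 3 7 6)(4 8)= [0, 12, 3, 7, 8, 5, 1, 6, 4, 2, 10, 11, 9]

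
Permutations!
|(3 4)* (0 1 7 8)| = |(0 1 7 8)(3 4)| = 4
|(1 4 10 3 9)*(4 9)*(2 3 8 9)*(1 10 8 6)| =|(1 2 3 4 8 9 10 6)| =8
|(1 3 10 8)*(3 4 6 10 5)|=10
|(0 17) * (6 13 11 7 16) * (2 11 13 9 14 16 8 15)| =20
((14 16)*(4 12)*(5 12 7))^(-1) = ((4 7 5 12)(14 16))^(-1) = (4 12 5 7)(14 16)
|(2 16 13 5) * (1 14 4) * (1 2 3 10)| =|(1 14 4 2 16 13 5 3 10)| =9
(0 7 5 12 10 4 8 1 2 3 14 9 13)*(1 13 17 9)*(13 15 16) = (0 7 5 12 10 4 8 15 16 13)(1 2 3 14)(9 17) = [7, 2, 3, 14, 8, 12, 6, 5, 15, 17, 4, 11, 10, 0, 1, 16, 13, 9]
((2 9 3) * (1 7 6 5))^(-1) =(1 5 6 7)(2 3 9)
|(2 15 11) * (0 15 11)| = 2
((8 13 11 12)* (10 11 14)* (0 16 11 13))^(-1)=((0 16 11 12 8)(10 13 14))^(-1)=(0 8 12 11 16)(10 14 13)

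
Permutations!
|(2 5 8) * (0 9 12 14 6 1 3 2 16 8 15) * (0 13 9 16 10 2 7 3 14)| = 30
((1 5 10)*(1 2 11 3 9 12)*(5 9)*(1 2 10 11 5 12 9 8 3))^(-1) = ((1 8 3 12 2 5 11))^(-1) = (1 11 5 2 12 3 8)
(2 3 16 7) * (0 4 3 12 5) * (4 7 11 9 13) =[7, 1, 12, 16, 3, 0, 6, 2, 8, 13, 10, 9, 5, 4, 14, 15, 11] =(0 7 2 12 5)(3 16 11 9 13 4)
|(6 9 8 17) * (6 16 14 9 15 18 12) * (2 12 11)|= 30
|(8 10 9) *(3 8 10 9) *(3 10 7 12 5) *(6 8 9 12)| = 7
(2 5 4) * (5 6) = [0, 1, 6, 3, 2, 4, 5] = (2 6 5 4)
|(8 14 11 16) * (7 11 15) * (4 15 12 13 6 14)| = |(4 15 7 11 16 8)(6 14 12 13)| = 12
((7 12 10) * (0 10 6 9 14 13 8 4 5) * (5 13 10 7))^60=((0 7 12 6 9 14 10 5)(4 13 8))^60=(0 9)(5 6)(7 14)(10 12)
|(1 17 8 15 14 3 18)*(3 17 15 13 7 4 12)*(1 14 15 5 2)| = |(1 5 2)(3 18 14 17 8 13 7 4 12)| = 9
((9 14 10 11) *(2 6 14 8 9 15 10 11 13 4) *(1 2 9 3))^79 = ((1 2 6 14 11 15 10 13 4 9 8 3))^79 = (1 13 6 9 11 3 10 2 4 14 8 15)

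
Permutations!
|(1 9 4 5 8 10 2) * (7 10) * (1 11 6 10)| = |(1 9 4 5 8 7)(2 11 6 10)| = 12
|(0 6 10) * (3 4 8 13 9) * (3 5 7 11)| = |(0 6 10)(3 4 8 13 9 5 7 11)| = 24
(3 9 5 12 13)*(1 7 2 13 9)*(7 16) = (1 16 7 2 13 3)(5 12 9) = [0, 16, 13, 1, 4, 12, 6, 2, 8, 5, 10, 11, 9, 3, 14, 15, 7]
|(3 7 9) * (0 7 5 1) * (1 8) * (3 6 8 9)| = 8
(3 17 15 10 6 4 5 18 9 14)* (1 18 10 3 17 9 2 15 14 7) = (1 18 2 15 3 9 7)(4 5 10 6)(14 17) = [0, 18, 15, 9, 5, 10, 4, 1, 8, 7, 6, 11, 12, 13, 17, 3, 16, 14, 2]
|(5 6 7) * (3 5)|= |(3 5 6 7)|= 4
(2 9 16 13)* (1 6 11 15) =(1 6 11 15)(2 9 16 13) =[0, 6, 9, 3, 4, 5, 11, 7, 8, 16, 10, 15, 12, 2, 14, 1, 13]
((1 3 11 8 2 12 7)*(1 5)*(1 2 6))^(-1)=((1 3 11 8 6)(2 12 7 5))^(-1)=(1 6 8 11 3)(2 5 7 12)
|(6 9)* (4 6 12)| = |(4 6 9 12)| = 4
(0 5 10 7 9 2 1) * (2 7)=(0 5 10 2 1)(7 9)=[5, 0, 1, 3, 4, 10, 6, 9, 8, 7, 2]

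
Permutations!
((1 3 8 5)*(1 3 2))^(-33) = (8)(1 2)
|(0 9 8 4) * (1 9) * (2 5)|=|(0 1 9 8 4)(2 5)|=10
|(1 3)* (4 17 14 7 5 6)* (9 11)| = |(1 3)(4 17 14 7 5 6)(9 11)| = 6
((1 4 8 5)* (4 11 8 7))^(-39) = (1 11 8 5)(4 7)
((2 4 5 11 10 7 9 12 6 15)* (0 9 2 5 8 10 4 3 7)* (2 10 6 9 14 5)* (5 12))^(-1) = (0 10 7 3 2 15 6 8 4 11 5 9 12 14)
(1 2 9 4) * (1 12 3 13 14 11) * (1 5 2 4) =(1 4 12 3 13 14 11 5 2 9) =[0, 4, 9, 13, 12, 2, 6, 7, 8, 1, 10, 5, 3, 14, 11]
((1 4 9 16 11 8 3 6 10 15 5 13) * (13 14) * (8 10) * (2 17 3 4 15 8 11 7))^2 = ((1 15 5 14 13)(2 17 3 6 11 10 8 4 9 16 7))^2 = (1 5 13 15 14)(2 3 11 8 9 7 17 6 10 4 16)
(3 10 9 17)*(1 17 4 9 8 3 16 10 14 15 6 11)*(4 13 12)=(1 17 16 10 8 3 14 15 6 11)(4 9 13 12)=[0, 17, 2, 14, 9, 5, 11, 7, 3, 13, 8, 1, 4, 12, 15, 6, 10, 16]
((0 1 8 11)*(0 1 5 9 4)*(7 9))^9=(11)(0 4 9 7 5)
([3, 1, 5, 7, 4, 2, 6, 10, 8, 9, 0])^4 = (10)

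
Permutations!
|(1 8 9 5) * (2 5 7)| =|(1 8 9 7 2 5)| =6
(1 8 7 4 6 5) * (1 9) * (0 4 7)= (0 4 6 5 9 1 8)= [4, 8, 2, 3, 6, 9, 5, 7, 0, 1]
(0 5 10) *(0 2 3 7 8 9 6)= (0 5 10 2 3 7 8 9 6)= [5, 1, 3, 7, 4, 10, 0, 8, 9, 6, 2]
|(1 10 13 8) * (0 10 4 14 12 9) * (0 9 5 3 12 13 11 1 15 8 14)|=30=|(0 10 11 1 4)(3 12 5)(8 15)(13 14)|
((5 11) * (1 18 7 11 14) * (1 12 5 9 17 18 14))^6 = (1 12)(5 14)(7 11 9 17 18)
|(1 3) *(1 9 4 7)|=|(1 3 9 4 7)|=5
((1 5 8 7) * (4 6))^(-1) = ((1 5 8 7)(4 6))^(-1) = (1 7 8 5)(4 6)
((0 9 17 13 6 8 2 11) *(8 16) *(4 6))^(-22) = (0 2 16 4 17)(6 13 9 11 8)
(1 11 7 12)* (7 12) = (1 11 12) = [0, 11, 2, 3, 4, 5, 6, 7, 8, 9, 10, 12, 1]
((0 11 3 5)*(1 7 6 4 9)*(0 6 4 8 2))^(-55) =(0 11 3 5 6 8 2)(1 7 4 9)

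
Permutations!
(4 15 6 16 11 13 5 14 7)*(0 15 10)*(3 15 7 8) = (0 7 4 10)(3 15 6 16 11 13 5 14 8) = [7, 1, 2, 15, 10, 14, 16, 4, 3, 9, 0, 13, 12, 5, 8, 6, 11]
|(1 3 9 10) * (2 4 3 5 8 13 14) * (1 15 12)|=|(1 5 8 13 14 2 4 3 9 10 15 12)|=12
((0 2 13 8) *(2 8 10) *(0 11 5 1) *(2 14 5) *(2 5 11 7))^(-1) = ((0 8 7 2 13 10 14 11 5 1))^(-1) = (0 1 5 11 14 10 13 2 7 8)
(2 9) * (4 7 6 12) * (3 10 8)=[0, 1, 9, 10, 7, 5, 12, 6, 3, 2, 8, 11, 4]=(2 9)(3 10 8)(4 7 6 12)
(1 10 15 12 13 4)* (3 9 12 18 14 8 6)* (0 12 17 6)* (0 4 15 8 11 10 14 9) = (0 12 13 15 18 9 17 6 3)(1 14 11 10 8 4) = [12, 14, 2, 0, 1, 5, 3, 7, 4, 17, 8, 10, 13, 15, 11, 18, 16, 6, 9]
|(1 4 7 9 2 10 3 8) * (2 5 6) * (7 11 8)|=|(1 4 11 8)(2 10 3 7 9 5 6)|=28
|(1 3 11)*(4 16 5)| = |(1 3 11)(4 16 5)| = 3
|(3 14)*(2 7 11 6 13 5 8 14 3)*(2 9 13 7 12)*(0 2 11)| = |(0 2 12 11 6 7)(5 8 14 9 13)| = 30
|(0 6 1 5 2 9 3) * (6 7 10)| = 9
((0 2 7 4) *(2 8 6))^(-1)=(0 4 7 2 6 8)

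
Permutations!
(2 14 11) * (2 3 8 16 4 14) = (3 8 16 4 14 11) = [0, 1, 2, 8, 14, 5, 6, 7, 16, 9, 10, 3, 12, 13, 11, 15, 4]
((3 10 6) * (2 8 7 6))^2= ((2 8 7 6 3 10))^2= (2 7 3)(6 10 8)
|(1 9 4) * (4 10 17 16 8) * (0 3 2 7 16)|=|(0 3 2 7 16 8 4 1 9 10 17)|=11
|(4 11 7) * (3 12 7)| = 5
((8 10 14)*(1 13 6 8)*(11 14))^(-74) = ((1 13 6 8 10 11 14))^(-74) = (1 8 14 6 11 13 10)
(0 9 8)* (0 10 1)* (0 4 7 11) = (0 9 8 10 1 4 7 11) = [9, 4, 2, 3, 7, 5, 6, 11, 10, 8, 1, 0]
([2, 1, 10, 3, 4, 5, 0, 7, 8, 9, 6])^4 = [0, 1, 2, 3, 4, 5, 6, 7, 8, 9, 10]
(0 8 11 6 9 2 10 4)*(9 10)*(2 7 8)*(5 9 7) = [2, 1, 7, 3, 0, 9, 10, 8, 11, 5, 4, 6] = (0 2 7 8 11 6 10 4)(5 9)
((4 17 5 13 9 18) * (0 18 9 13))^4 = ((0 18 4 17 5))^4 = (0 5 17 4 18)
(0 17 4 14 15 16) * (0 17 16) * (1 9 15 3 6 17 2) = (0 16 2 1 9 15)(3 6 17 4 14) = [16, 9, 1, 6, 14, 5, 17, 7, 8, 15, 10, 11, 12, 13, 3, 0, 2, 4]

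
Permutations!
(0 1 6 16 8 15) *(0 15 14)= [1, 6, 2, 3, 4, 5, 16, 7, 14, 9, 10, 11, 12, 13, 0, 15, 8]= (0 1 6 16 8 14)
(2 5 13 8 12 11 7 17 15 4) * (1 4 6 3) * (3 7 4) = [0, 3, 5, 1, 2, 13, 7, 17, 12, 9, 10, 4, 11, 8, 14, 6, 16, 15] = (1 3)(2 5 13 8 12 11 4)(6 7 17 15)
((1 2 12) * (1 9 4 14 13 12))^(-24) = ((1 2)(4 14 13 12 9))^(-24) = (4 14 13 12 9)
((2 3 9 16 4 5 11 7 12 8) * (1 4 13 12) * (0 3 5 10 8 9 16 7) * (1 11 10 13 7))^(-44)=((0 3 16 7 11)(1 4 13 12 9)(2 5 10 8))^(-44)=(0 3 16 7 11)(1 4 13 12 9)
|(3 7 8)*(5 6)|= |(3 7 8)(5 6)|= 6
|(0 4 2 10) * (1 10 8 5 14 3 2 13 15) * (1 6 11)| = 40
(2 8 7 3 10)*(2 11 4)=(2 8 7 3 10 11 4)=[0, 1, 8, 10, 2, 5, 6, 3, 7, 9, 11, 4]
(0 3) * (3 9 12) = [9, 1, 2, 0, 4, 5, 6, 7, 8, 12, 10, 11, 3] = (0 9 12 3)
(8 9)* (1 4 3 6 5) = (1 4 3 6 5)(8 9) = [0, 4, 2, 6, 3, 1, 5, 7, 9, 8]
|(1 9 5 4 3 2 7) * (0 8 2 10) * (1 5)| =|(0 8 2 7 5 4 3 10)(1 9)| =8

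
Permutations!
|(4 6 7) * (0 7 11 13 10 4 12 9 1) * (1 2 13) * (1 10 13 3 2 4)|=18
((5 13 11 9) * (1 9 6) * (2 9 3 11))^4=(13)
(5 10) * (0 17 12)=(0 17 12)(5 10)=[17, 1, 2, 3, 4, 10, 6, 7, 8, 9, 5, 11, 0, 13, 14, 15, 16, 12]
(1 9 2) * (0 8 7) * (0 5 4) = (0 8 7 5 4)(1 9 2) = [8, 9, 1, 3, 0, 4, 6, 5, 7, 2]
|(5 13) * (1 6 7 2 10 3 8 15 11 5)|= |(1 6 7 2 10 3 8 15 11 5 13)|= 11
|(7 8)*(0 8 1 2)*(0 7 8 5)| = 6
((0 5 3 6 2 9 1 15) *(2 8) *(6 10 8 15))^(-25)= (0 2)(1 3)(5 9)(6 10)(8 15)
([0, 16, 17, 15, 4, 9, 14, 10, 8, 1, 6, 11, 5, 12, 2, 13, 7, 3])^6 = (1 2 5 6 13 7 3)(9 14 12 10 15 16 17)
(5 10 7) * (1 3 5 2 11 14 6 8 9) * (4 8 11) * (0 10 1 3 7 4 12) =(0 10 4 8 9 3 5 1 7 2 12)(6 11 14) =[10, 7, 12, 5, 8, 1, 11, 2, 9, 3, 4, 14, 0, 13, 6]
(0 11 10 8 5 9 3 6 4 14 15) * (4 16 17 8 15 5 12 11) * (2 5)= (0 4 14 2 5 9 3 6 16 17 8 12 11 10 15)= [4, 1, 5, 6, 14, 9, 16, 7, 12, 3, 15, 10, 11, 13, 2, 0, 17, 8]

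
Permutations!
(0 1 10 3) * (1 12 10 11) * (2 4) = (0 12 10 3)(1 11)(2 4) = [12, 11, 4, 0, 2, 5, 6, 7, 8, 9, 3, 1, 10]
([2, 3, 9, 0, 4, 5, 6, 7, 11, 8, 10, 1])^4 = (0 11 2 1 9 3 8)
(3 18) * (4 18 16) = (3 16 4 18) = [0, 1, 2, 16, 18, 5, 6, 7, 8, 9, 10, 11, 12, 13, 14, 15, 4, 17, 3]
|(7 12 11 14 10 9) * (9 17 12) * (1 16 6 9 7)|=20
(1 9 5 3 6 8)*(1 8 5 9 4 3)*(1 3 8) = (9)(1 4 8)(3 6 5) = [0, 4, 2, 6, 8, 3, 5, 7, 1, 9]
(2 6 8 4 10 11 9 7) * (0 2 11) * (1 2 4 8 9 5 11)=[4, 2, 6, 3, 10, 11, 9, 1, 8, 7, 0, 5]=(0 4 10)(1 2 6 9 7)(5 11)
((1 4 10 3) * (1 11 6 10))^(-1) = ((1 4)(3 11 6 10))^(-1) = (1 4)(3 10 6 11)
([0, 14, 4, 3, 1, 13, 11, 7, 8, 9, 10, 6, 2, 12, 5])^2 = [0, 5, 1, 3, 14, 12, 6, 7, 8, 9, 10, 11, 4, 2, 13]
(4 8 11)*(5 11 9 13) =(4 8 9 13 5 11) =[0, 1, 2, 3, 8, 11, 6, 7, 9, 13, 10, 4, 12, 5]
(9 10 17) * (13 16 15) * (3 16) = (3 16 15 13)(9 10 17) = [0, 1, 2, 16, 4, 5, 6, 7, 8, 10, 17, 11, 12, 3, 14, 13, 15, 9]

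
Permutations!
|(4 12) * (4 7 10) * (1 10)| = 5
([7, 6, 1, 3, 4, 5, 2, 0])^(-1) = [7, 2, 6, 3, 4, 5, 1, 0]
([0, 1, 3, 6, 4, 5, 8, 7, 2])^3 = (2 8 6 3)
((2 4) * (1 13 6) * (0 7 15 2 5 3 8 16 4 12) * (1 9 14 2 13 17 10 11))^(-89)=((0 7 15 13 6 9 14 2 12)(1 17 10 11)(3 8 16 4 5))^(-89)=(0 7 15 13 6 9 14 2 12)(1 11 10 17)(3 8 16 4 5)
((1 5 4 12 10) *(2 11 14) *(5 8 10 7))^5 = ((1 8 10)(2 11 14)(4 12 7 5))^5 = (1 10 8)(2 14 11)(4 12 7 5)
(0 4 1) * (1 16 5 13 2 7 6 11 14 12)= (0 4 16 5 13 2 7 6 11 14 12 1)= [4, 0, 7, 3, 16, 13, 11, 6, 8, 9, 10, 14, 1, 2, 12, 15, 5]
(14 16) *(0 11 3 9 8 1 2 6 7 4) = [11, 2, 6, 9, 0, 5, 7, 4, 1, 8, 10, 3, 12, 13, 16, 15, 14] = (0 11 3 9 8 1 2 6 7 4)(14 16)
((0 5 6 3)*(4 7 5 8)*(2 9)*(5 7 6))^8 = (9)(0 6 8 3 4)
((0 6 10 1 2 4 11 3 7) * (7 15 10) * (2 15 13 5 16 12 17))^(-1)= ((0 6 7)(1 15 10)(2 4 11 3 13 5 16 12 17))^(-1)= (0 7 6)(1 10 15)(2 17 12 16 5 13 3 11 4)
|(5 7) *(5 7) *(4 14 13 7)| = 4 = |(4 14 13 7)|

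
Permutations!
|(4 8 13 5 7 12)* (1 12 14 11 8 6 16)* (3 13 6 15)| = |(1 12 4 15 3 13 5 7 14 11 8 6 16)| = 13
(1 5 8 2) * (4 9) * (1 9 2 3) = [0, 5, 9, 1, 2, 8, 6, 7, 3, 4] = (1 5 8 3)(2 9 4)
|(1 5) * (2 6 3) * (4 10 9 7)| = 12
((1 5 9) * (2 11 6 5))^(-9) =((1 2 11 6 5 9))^(-9) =(1 6)(2 5)(9 11)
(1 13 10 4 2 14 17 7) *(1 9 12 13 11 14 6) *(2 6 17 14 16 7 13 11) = (1 2 17 13 10 4 6)(7 9 12 11 16) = [0, 2, 17, 3, 6, 5, 1, 9, 8, 12, 4, 16, 11, 10, 14, 15, 7, 13]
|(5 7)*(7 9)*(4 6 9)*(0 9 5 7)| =|(0 9)(4 6 5)| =6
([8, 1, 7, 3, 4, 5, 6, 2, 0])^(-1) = (0 8)(2 7)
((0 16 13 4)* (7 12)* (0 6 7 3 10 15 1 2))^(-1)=(0 2 1 15 10 3 12 7 6 4 13 16)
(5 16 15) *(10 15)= (5 16 10 15)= [0, 1, 2, 3, 4, 16, 6, 7, 8, 9, 15, 11, 12, 13, 14, 5, 10]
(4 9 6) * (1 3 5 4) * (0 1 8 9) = (0 1 3 5 4)(6 8 9) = [1, 3, 2, 5, 0, 4, 8, 7, 9, 6]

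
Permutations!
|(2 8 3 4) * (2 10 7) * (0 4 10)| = 10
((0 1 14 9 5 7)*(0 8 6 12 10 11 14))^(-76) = ((0 1)(5 7 8 6 12 10 11 14 9))^(-76) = (5 10 7 11 8 14 6 9 12)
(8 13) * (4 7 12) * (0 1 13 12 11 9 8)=(0 1 13)(4 7 11 9 8 12)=[1, 13, 2, 3, 7, 5, 6, 11, 12, 8, 10, 9, 4, 0]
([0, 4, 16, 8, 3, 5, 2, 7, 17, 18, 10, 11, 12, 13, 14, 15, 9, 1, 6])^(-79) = [0, 4, 16, 8, 3, 5, 2, 7, 17, 18, 10, 11, 12, 13, 14, 15, 9, 1, 6]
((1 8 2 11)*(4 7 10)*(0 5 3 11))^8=((0 5 3 11 1 8 2)(4 7 10))^8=(0 5 3 11 1 8 2)(4 10 7)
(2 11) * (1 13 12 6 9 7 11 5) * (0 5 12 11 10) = [5, 13, 12, 3, 4, 1, 9, 10, 8, 7, 0, 2, 6, 11] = (0 5 1 13 11 2 12 6 9 7 10)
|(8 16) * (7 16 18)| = |(7 16 8 18)| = 4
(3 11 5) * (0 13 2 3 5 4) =(0 13 2 3 11 4) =[13, 1, 3, 11, 0, 5, 6, 7, 8, 9, 10, 4, 12, 2]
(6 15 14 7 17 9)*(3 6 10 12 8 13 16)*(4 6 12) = (3 12 8 13 16)(4 6 15 14 7 17 9 10) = [0, 1, 2, 12, 6, 5, 15, 17, 13, 10, 4, 11, 8, 16, 7, 14, 3, 9]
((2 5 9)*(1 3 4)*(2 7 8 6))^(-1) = (1 4 3)(2 6 8 7 9 5)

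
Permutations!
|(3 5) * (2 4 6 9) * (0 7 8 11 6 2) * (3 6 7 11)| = 8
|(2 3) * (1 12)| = 2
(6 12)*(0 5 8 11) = (0 5 8 11)(6 12) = [5, 1, 2, 3, 4, 8, 12, 7, 11, 9, 10, 0, 6]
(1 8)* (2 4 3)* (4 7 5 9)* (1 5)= (1 8 5 9 4 3 2 7)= [0, 8, 7, 2, 3, 9, 6, 1, 5, 4]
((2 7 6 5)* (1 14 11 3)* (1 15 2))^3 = ((1 14 11 3 15 2 7 6 5))^3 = (1 3 7)(2 5 11)(6 14 15)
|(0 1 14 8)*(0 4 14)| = |(0 1)(4 14 8)| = 6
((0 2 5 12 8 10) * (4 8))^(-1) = (0 10 8 4 12 5 2)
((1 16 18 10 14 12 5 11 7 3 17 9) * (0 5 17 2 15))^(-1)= ((0 5 11 7 3 2 15)(1 16 18 10 14 12 17 9))^(-1)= (0 15 2 3 7 11 5)(1 9 17 12 14 10 18 16)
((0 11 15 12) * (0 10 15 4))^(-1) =(0 4 11)(10 12 15)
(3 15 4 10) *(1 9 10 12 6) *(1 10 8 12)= (1 9 8 12 6 10 3 15 4)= [0, 9, 2, 15, 1, 5, 10, 7, 12, 8, 3, 11, 6, 13, 14, 4]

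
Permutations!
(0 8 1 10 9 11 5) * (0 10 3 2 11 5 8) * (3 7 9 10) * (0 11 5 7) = (0 11 8 1)(2 5 3)(7 9) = [11, 0, 5, 2, 4, 3, 6, 9, 1, 7, 10, 8]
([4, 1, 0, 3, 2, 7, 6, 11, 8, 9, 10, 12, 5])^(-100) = (12)(0 2 4)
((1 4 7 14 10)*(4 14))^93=(14)(4 7)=((1 14 10)(4 7))^93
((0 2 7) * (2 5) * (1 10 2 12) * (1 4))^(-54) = ((0 5 12 4 1 10 2 7))^(-54) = (0 12 1 2)(4 10 7 5)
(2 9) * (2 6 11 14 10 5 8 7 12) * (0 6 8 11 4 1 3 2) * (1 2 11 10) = (0 6 4 2 9 8 7 12)(1 3 11 14)(5 10) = [6, 3, 9, 11, 2, 10, 4, 12, 7, 8, 5, 14, 0, 13, 1]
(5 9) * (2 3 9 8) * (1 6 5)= (1 6 5 8 2 3 9)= [0, 6, 3, 9, 4, 8, 5, 7, 2, 1]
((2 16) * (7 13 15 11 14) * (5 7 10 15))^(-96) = ((2 16)(5 7 13)(10 15 11 14))^(-96) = (16)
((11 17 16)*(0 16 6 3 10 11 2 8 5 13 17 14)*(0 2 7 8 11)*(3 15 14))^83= ((0 16 7 8 5 13 17 6 15 14 2 11 3 10))^83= (0 10 3 11 2 14 15 6 17 13 5 8 7 16)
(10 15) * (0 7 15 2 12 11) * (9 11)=(0 7 15 10 2 12 9 11)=[7, 1, 12, 3, 4, 5, 6, 15, 8, 11, 2, 0, 9, 13, 14, 10]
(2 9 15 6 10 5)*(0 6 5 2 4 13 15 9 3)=(0 6 10 2 3)(4 13 15 5)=[6, 1, 3, 0, 13, 4, 10, 7, 8, 9, 2, 11, 12, 15, 14, 5]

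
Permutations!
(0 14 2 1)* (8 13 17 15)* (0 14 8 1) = (0 8 13 17 15 1 14 2) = [8, 14, 0, 3, 4, 5, 6, 7, 13, 9, 10, 11, 12, 17, 2, 1, 16, 15]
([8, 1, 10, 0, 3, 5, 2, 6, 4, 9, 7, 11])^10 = (11)(0 4)(2 7)(3 8)(6 10)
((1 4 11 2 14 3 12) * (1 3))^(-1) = (1 14 2 11 4)(3 12)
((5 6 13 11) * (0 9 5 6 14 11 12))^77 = (0 6 5 12 11 9 13 14)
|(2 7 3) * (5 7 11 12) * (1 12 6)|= |(1 12 5 7 3 2 11 6)|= 8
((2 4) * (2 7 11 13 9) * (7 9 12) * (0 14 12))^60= (14)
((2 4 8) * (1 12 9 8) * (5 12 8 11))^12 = (12)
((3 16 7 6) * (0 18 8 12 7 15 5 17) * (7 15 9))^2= ((0 18 8 12 15 5 17)(3 16 9 7 6))^2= (0 8 15 17 18 12 5)(3 9 6 16 7)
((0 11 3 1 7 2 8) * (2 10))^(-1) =((0 11 3 1 7 10 2 8))^(-1) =(0 8 2 10 7 1 3 11)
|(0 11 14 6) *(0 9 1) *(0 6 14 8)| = |(14)(0 11 8)(1 6 9)| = 3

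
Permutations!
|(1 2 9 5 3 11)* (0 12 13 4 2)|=|(0 12 13 4 2 9 5 3 11 1)|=10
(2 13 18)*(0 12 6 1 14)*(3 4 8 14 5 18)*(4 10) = (0 12 6 1 5 18 2 13 3 10 4 8 14) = [12, 5, 13, 10, 8, 18, 1, 7, 14, 9, 4, 11, 6, 3, 0, 15, 16, 17, 2]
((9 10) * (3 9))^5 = (3 10 9)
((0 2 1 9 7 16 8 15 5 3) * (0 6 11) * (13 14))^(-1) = ((0 2 1 9 7 16 8 15 5 3 6 11)(13 14))^(-1) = (0 11 6 3 5 15 8 16 7 9 1 2)(13 14)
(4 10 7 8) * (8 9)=(4 10 7 9 8)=[0, 1, 2, 3, 10, 5, 6, 9, 4, 8, 7]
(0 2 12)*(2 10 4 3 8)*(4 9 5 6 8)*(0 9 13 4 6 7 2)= [10, 1, 12, 6, 3, 7, 8, 2, 0, 5, 13, 11, 9, 4]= (0 10 13 4 3 6 8)(2 12 9 5 7)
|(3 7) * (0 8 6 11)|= 4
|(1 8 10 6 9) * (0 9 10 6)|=|(0 9 1 8 6 10)|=6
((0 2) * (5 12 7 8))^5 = ((0 2)(5 12 7 8))^5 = (0 2)(5 12 7 8)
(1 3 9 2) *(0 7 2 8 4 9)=(0 7 2 1 3)(4 9 8)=[7, 3, 1, 0, 9, 5, 6, 2, 4, 8]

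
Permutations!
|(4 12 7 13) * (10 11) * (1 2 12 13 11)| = |(1 2 12 7 11 10)(4 13)| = 6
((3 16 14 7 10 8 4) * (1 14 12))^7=((1 14 7 10 8 4 3 16 12))^7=(1 16 4 10 14 12 3 8 7)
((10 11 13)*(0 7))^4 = (10 11 13)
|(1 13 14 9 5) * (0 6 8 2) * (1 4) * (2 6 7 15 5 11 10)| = 12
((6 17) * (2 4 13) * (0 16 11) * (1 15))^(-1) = (0 11 16)(1 15)(2 13 4)(6 17)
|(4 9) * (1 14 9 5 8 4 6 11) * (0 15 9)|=|(0 15 9 6 11 1 14)(4 5 8)|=21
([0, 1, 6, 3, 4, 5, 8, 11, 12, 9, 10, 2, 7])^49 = [0, 1, 6, 3, 4, 5, 8, 11, 12, 9, 10, 2, 7]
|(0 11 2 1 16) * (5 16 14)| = |(0 11 2 1 14 5 16)| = 7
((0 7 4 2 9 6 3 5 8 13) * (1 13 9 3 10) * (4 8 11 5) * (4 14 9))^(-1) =(0 13 1 10 6 9 14 3 2 4 8 7)(5 11)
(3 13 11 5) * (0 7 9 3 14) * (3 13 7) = [3, 1, 2, 7, 4, 14, 6, 9, 8, 13, 10, 5, 12, 11, 0] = (0 3 7 9 13 11 5 14)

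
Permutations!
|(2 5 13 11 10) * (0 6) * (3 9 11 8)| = 8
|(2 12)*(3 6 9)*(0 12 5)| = 12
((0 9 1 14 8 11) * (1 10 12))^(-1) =(0 11 8 14 1 12 10 9)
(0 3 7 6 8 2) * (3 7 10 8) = (0 7 6 3 10 8 2) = [7, 1, 0, 10, 4, 5, 3, 6, 2, 9, 8]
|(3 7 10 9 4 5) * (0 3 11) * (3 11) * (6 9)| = 14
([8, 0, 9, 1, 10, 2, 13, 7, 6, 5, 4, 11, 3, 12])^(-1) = [1, 3, 5, 12, 10, 9, 8, 7, 0, 2, 4, 11, 13, 6]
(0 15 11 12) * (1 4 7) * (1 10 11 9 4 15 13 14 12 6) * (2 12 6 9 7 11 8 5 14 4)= (0 13 4 11 9 2 12)(1 15 7 10 8 5 14 6)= [13, 15, 12, 3, 11, 14, 1, 10, 5, 2, 8, 9, 0, 4, 6, 7]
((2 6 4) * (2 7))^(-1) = (2 7 4 6)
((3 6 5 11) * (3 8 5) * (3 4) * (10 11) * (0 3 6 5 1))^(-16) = (0 8 10 3 1 11 5)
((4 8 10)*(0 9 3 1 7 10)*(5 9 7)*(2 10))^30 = ((0 7 2 10 4 8)(1 5 9 3))^30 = (10)(1 9)(3 5)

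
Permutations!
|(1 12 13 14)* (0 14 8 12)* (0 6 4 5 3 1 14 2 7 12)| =|(14)(0 2 7 12 13 8)(1 6 4 5 3)| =30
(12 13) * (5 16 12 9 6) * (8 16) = (5 8 16 12 13 9 6) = [0, 1, 2, 3, 4, 8, 5, 7, 16, 6, 10, 11, 13, 9, 14, 15, 12]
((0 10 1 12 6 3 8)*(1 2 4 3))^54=(12)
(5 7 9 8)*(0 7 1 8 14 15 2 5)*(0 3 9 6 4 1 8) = (0 7 6 4 1)(2 5 8 3 9 14 15) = [7, 0, 5, 9, 1, 8, 4, 6, 3, 14, 10, 11, 12, 13, 15, 2]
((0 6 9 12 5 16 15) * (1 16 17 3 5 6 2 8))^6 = (17)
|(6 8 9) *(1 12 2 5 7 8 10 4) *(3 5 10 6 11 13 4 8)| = |(1 12 2 10 8 9 11 13 4)(3 5 7)| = 9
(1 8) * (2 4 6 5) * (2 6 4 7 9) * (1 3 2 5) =(1 8 3 2 7 9 5 6) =[0, 8, 7, 2, 4, 6, 1, 9, 3, 5]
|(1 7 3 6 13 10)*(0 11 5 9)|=12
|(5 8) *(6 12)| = |(5 8)(6 12)| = 2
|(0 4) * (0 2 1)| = |(0 4 2 1)| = 4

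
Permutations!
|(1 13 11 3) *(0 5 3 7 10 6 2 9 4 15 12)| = |(0 5 3 1 13 11 7 10 6 2 9 4 15 12)| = 14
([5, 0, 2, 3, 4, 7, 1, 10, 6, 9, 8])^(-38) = (0 8 5 6 7 1 10)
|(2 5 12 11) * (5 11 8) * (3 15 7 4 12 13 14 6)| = |(2 11)(3 15 7 4 12 8 5 13 14 6)| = 10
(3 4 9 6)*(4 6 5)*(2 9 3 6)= (2 9 5 4 3)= [0, 1, 9, 2, 3, 4, 6, 7, 8, 5]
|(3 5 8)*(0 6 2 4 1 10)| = 6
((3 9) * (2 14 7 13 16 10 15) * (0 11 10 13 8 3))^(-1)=(0 9 3 8 7 14 2 15 10 11)(13 16)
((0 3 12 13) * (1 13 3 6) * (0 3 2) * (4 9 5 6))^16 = (0 13 9 12 6)(1 4 3 5 2)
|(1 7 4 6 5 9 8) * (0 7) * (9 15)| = 9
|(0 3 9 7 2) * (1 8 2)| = 7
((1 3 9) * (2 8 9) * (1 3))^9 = ((2 8 9 3))^9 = (2 8 9 3)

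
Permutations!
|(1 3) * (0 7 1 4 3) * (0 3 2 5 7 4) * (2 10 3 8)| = 20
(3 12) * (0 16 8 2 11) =(0 16 8 2 11)(3 12) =[16, 1, 11, 12, 4, 5, 6, 7, 2, 9, 10, 0, 3, 13, 14, 15, 8]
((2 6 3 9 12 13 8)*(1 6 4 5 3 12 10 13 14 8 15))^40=(1 6 12 14 8 2 4 5 3 9 10 13 15)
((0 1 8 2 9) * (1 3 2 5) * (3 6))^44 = (0 9 2 3 6)(1 5 8)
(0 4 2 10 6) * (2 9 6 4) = (0 2 10 4 9 6) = [2, 1, 10, 3, 9, 5, 0, 7, 8, 6, 4]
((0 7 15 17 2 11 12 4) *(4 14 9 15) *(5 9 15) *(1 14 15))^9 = (1 14)(2 17 15 12 11)(5 9)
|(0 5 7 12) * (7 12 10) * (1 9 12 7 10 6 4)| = 8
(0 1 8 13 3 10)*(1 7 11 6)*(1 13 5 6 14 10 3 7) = [1, 8, 2, 3, 4, 6, 13, 11, 5, 9, 0, 14, 12, 7, 10] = (0 1 8 5 6 13 7 11 14 10)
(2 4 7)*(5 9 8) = (2 4 7)(5 9 8) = [0, 1, 4, 3, 7, 9, 6, 2, 5, 8]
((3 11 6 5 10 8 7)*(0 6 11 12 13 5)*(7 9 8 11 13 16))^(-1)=((0 6)(3 12 16 7)(5 10 11 13)(8 9))^(-1)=(0 6)(3 7 16 12)(5 13 11 10)(8 9)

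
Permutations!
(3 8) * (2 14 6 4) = (2 14 6 4)(3 8) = [0, 1, 14, 8, 2, 5, 4, 7, 3, 9, 10, 11, 12, 13, 6]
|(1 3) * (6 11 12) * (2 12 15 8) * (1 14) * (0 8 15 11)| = 15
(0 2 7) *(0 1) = (0 2 7 1) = [2, 0, 7, 3, 4, 5, 6, 1]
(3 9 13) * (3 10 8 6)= (3 9 13 10 8 6)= [0, 1, 2, 9, 4, 5, 3, 7, 6, 13, 8, 11, 12, 10]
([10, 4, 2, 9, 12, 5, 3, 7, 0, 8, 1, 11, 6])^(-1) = (0 8 9 3 6 12 4 1 10)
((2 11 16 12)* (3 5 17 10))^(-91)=((2 11 16 12)(3 5 17 10))^(-91)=(2 11 16 12)(3 5 17 10)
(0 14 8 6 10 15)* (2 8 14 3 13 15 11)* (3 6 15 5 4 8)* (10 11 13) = [6, 1, 3, 10, 8, 4, 11, 7, 15, 9, 13, 2, 12, 5, 14, 0] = (0 6 11 2 3 10 13 5 4 8 15)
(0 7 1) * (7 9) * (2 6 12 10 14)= (0 9 7 1)(2 6 12 10 14)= [9, 0, 6, 3, 4, 5, 12, 1, 8, 7, 14, 11, 10, 13, 2]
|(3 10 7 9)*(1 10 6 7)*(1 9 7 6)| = 4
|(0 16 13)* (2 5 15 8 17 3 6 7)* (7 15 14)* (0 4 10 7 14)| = |(0 16 13 4 10 7 2 5)(3 6 15 8 17)| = 40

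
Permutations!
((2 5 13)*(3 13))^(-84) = (13)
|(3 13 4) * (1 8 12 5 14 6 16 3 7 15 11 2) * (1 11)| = 12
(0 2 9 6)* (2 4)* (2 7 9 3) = (0 4 7 9 6)(2 3) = [4, 1, 3, 2, 7, 5, 0, 9, 8, 6]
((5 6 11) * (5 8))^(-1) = (5 8 11 6)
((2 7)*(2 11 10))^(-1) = (2 10 11 7)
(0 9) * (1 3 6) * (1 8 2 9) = (0 1 3 6 8 2 9) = [1, 3, 9, 6, 4, 5, 8, 7, 2, 0]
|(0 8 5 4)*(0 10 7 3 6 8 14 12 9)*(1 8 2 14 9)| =22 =|(0 9)(1 8 5 4 10 7 3 6 2 14 12)|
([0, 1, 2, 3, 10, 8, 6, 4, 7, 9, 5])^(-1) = [0, 1, 2, 3, 7, 10, 6, 8, 5, 9, 4]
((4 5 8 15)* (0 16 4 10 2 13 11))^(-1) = ((0 16 4 5 8 15 10 2 13 11))^(-1) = (0 11 13 2 10 15 8 5 4 16)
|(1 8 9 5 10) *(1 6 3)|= |(1 8 9 5 10 6 3)|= 7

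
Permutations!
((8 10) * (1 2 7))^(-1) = ((1 2 7)(8 10))^(-1) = (1 7 2)(8 10)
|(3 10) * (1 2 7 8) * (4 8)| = 10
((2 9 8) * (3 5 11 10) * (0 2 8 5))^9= (0 9 11 3 2 5 10)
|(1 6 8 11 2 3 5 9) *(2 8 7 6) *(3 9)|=6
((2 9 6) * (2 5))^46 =((2 9 6 5))^46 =(2 6)(5 9)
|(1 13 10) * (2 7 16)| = |(1 13 10)(2 7 16)| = 3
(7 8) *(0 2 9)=(0 2 9)(7 8)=[2, 1, 9, 3, 4, 5, 6, 8, 7, 0]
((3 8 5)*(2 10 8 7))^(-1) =(2 7 3 5 8 10)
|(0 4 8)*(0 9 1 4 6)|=|(0 6)(1 4 8 9)|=4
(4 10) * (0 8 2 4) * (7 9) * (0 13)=(0 8 2 4 10 13)(7 9)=[8, 1, 4, 3, 10, 5, 6, 9, 2, 7, 13, 11, 12, 0]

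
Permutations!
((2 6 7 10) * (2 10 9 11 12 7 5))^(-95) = (2 6 5)(7 9 11 12)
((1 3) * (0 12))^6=(12)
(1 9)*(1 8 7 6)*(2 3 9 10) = (1 10 2 3 9 8 7 6) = [0, 10, 3, 9, 4, 5, 1, 6, 7, 8, 2]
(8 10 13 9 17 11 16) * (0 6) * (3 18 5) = (0 6)(3 18 5)(8 10 13 9 17 11 16) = [6, 1, 2, 18, 4, 3, 0, 7, 10, 17, 13, 16, 12, 9, 14, 15, 8, 11, 5]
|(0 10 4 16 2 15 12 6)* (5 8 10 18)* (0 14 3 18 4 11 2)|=|(0 4 16)(2 15 12 6 14 3 18 5 8 10 11)|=33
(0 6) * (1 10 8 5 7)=(0 6)(1 10 8 5 7)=[6, 10, 2, 3, 4, 7, 0, 1, 5, 9, 8]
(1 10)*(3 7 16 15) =[0, 10, 2, 7, 4, 5, 6, 16, 8, 9, 1, 11, 12, 13, 14, 3, 15] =(1 10)(3 7 16 15)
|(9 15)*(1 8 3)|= 6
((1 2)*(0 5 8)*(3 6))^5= ((0 5 8)(1 2)(3 6))^5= (0 8 5)(1 2)(3 6)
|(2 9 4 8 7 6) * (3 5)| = 6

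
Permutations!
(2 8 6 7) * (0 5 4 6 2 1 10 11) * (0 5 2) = (0 2 8)(1 10 11 5 4 6 7) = [2, 10, 8, 3, 6, 4, 7, 1, 0, 9, 11, 5]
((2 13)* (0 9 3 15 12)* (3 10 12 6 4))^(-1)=(0 12 10 9)(2 13)(3 4 6 15)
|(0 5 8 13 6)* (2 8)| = |(0 5 2 8 13 6)| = 6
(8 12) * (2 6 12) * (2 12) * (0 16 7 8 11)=(0 16 7 8 12 11)(2 6)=[16, 1, 6, 3, 4, 5, 2, 8, 12, 9, 10, 0, 11, 13, 14, 15, 7]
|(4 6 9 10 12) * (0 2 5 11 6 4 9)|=|(0 2 5 11 6)(9 10 12)|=15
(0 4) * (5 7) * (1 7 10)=(0 4)(1 7 5 10)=[4, 7, 2, 3, 0, 10, 6, 5, 8, 9, 1]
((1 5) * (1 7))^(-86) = (1 5 7) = ((1 5 7))^(-86)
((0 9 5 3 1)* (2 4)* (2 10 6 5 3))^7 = (0 1 3 9)(2 10 5 4 6)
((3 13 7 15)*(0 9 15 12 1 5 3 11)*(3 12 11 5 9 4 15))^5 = ((0 4 15 5 12 1 9 3 13 7 11))^5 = (0 1 11 12 7 5 13 15 3 4 9)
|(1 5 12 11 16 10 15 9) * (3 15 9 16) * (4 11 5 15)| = 30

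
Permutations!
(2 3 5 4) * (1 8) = (1 8)(2 3 5 4) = [0, 8, 3, 5, 2, 4, 6, 7, 1]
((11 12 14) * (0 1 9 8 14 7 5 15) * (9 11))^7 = ((0 1 11 12 7 5 15)(8 14 9))^7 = (15)(8 14 9)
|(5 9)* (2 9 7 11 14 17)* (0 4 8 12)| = 28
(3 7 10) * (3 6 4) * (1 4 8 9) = (1 4 3 7 10 6 8 9) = [0, 4, 2, 7, 3, 5, 8, 10, 9, 1, 6]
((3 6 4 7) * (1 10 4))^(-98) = ((1 10 4 7 3 6))^(-98) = (1 3 4)(6 7 10)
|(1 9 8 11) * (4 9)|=|(1 4 9 8 11)|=5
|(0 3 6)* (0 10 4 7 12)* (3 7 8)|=|(0 7 12)(3 6 10 4 8)|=15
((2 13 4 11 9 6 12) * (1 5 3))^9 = ((1 5 3)(2 13 4 11 9 6 12))^9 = (2 4 9 12 13 11 6)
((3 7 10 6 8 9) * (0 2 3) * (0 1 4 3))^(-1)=(0 2)(1 9 8 6 10 7 3 4)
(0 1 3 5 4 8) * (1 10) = (0 10 1 3 5 4 8) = [10, 3, 2, 5, 8, 4, 6, 7, 0, 9, 1]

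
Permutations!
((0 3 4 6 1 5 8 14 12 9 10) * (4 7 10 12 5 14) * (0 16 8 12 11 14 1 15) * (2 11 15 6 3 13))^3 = ((0 13 2 11 14 5 12 9 15)(3 7 10 16 8 4))^3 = (0 11 12)(2 5 15)(3 16)(4 10)(7 8)(9 13 14)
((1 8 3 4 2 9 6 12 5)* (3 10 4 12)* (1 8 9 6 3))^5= ((1 9 3 12 5 8 10 4 2 6))^5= (1 8)(2 12)(3 4)(5 6)(9 10)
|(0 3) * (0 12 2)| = 4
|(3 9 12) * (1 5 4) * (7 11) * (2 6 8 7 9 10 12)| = 6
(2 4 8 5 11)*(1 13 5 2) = (1 13 5 11)(2 4 8) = [0, 13, 4, 3, 8, 11, 6, 7, 2, 9, 10, 1, 12, 5]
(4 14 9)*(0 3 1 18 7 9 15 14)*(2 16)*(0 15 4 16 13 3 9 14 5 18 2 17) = (0 9 16 17)(1 2 13 3)(4 15 5 18 7 14) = [9, 2, 13, 1, 15, 18, 6, 14, 8, 16, 10, 11, 12, 3, 4, 5, 17, 0, 7]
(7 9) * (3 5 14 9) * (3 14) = (3 5)(7 14 9) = [0, 1, 2, 5, 4, 3, 6, 14, 8, 7, 10, 11, 12, 13, 9]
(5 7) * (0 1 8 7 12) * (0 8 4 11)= (0 1 4 11)(5 12 8 7)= [1, 4, 2, 3, 11, 12, 6, 5, 7, 9, 10, 0, 8]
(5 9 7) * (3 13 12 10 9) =(3 13 12 10 9 7 5) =[0, 1, 2, 13, 4, 3, 6, 5, 8, 7, 9, 11, 10, 12]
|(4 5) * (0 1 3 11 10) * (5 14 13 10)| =|(0 1 3 11 5 4 14 13 10)| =9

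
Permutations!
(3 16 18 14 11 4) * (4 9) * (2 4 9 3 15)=(2 4 15)(3 16 18 14 11)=[0, 1, 4, 16, 15, 5, 6, 7, 8, 9, 10, 3, 12, 13, 11, 2, 18, 17, 14]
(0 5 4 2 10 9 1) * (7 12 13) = [5, 0, 10, 3, 2, 4, 6, 12, 8, 1, 9, 11, 13, 7] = (0 5 4 2 10 9 1)(7 12 13)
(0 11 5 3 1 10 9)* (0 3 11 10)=(0 10 9 3 1)(5 11)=[10, 0, 2, 1, 4, 11, 6, 7, 8, 3, 9, 5]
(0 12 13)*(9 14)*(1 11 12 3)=[3, 11, 2, 1, 4, 5, 6, 7, 8, 14, 10, 12, 13, 0, 9]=(0 3 1 11 12 13)(9 14)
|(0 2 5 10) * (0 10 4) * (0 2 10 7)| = 3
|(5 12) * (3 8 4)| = |(3 8 4)(5 12)| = 6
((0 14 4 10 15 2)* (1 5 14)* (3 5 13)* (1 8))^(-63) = ((0 8 1 13 3 5 14 4 10 15 2))^(-63) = (0 13 14 15 8 3 4 2 1 5 10)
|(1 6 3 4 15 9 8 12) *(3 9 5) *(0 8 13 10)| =|(0 8 12 1 6 9 13 10)(3 4 15 5)| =8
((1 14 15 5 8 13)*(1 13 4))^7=(1 14 15 5 8 4)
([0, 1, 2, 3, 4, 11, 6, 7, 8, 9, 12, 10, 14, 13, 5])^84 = [0, 1, 2, 3, 4, 14, 6, 7, 8, 9, 11, 5, 10, 13, 12]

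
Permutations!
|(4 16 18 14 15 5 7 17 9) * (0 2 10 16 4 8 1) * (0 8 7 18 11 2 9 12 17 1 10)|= |(0 9 7 1 8 10 16 11 2)(5 18 14 15)(12 17)|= 36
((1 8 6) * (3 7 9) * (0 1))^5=((0 1 8 6)(3 7 9))^5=(0 1 8 6)(3 9 7)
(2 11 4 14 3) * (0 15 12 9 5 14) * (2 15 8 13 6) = (0 8 13 6 2 11 4)(3 15 12 9 5 14) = [8, 1, 11, 15, 0, 14, 2, 7, 13, 5, 10, 4, 9, 6, 3, 12]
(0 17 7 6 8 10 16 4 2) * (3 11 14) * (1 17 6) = (0 6 8 10 16 4 2)(1 17 7)(3 11 14) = [6, 17, 0, 11, 2, 5, 8, 1, 10, 9, 16, 14, 12, 13, 3, 15, 4, 7]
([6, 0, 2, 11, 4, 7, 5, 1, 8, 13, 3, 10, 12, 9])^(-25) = [0, 1, 2, 10, 4, 5, 6, 7, 8, 13, 11, 3, 12, 9]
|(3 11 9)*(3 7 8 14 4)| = |(3 11 9 7 8 14 4)| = 7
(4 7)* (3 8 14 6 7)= (3 8 14 6 7 4)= [0, 1, 2, 8, 3, 5, 7, 4, 14, 9, 10, 11, 12, 13, 6]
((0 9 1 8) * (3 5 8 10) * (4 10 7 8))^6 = ((0 9 1 7 8)(3 5 4 10))^6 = (0 9 1 7 8)(3 4)(5 10)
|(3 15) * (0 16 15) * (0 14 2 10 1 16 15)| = 8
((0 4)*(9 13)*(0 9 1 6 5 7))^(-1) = ((0 4 9 13 1 6 5 7))^(-1) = (0 7 5 6 1 13 9 4)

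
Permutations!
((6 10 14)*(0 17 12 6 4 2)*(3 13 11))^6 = (0 4 10 12)(2 14 6 17) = ((0 17 12 6 10 14 4 2)(3 13 11))^6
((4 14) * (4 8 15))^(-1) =((4 14 8 15))^(-1) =(4 15 8 14)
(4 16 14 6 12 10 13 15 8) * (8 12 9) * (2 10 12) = [0, 1, 10, 3, 16, 5, 9, 7, 4, 8, 13, 11, 12, 15, 6, 2, 14] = (2 10 13 15)(4 16 14 6 9 8)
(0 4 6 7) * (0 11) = (0 4 6 7 11) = [4, 1, 2, 3, 6, 5, 7, 11, 8, 9, 10, 0]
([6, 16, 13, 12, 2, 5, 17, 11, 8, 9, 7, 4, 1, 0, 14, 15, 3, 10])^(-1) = (0 13 2 4 11 7 10 17 6)(1 12 3 16)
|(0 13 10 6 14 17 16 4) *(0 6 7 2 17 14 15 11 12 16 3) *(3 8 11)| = |(0 13 10 7 2 17 8 11 12 16 4 6 15 3)| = 14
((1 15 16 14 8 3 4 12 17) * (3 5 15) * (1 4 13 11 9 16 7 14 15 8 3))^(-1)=(3 14 7 15 16 9 11 13)(4 17 12)(5 8)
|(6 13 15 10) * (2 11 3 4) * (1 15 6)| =12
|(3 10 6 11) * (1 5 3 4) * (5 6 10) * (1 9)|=10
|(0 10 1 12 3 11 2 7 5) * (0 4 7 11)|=30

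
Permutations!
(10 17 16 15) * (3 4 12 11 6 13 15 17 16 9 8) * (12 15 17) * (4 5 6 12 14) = [0, 1, 2, 5, 15, 6, 13, 7, 3, 8, 16, 12, 11, 17, 4, 10, 14, 9] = (3 5 6 13 17 9 8)(4 15 10 16 14)(11 12)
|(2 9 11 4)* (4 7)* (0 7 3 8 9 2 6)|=|(0 7 4 6)(3 8 9 11)|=4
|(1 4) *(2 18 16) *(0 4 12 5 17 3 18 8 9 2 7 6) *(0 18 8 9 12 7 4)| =30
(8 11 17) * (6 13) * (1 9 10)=[0, 9, 2, 3, 4, 5, 13, 7, 11, 10, 1, 17, 12, 6, 14, 15, 16, 8]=(1 9 10)(6 13)(8 11 17)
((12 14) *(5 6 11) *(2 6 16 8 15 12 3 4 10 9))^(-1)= ((2 6 11 5 16 8 15 12 14 3 4 10 9))^(-1)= (2 9 10 4 3 14 12 15 8 16 5 11 6)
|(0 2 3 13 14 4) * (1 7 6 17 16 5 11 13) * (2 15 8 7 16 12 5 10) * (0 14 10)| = |(0 15 8 7 6 17 12 5 11 13 10 2 3 1 16)(4 14)| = 30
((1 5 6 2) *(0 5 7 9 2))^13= ((0 5 6)(1 7 9 2))^13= (0 5 6)(1 7 9 2)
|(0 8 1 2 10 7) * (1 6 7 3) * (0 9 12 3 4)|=|(0 8 6 7 9 12 3 1 2 10 4)|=11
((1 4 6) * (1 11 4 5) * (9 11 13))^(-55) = (13)(1 5)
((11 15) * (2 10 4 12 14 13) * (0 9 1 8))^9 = (0 9 1 8)(2 12)(4 13)(10 14)(11 15)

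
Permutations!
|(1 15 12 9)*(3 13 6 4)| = 4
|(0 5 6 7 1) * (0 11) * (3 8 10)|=|(0 5 6 7 1 11)(3 8 10)|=6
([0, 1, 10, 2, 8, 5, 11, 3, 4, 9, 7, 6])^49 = (2 10 7 3)(4 8)(6 11)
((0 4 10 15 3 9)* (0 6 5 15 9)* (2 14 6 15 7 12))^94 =((0 4 10 9 15 3)(2 14 6 5 7 12))^94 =(0 15 10)(2 7 6)(3 9 4)(5 14 12)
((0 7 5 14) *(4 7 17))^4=(0 5 4)(7 17 14)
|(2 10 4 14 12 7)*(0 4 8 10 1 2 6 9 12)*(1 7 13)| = |(0 4 14)(1 2 7 6 9 12 13)(8 10)| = 42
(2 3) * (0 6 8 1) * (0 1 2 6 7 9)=(0 7 9)(2 3 6 8)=[7, 1, 3, 6, 4, 5, 8, 9, 2, 0]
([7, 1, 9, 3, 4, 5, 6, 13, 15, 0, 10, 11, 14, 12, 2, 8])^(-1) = (0 9 2 14 12 13 7)(8 15)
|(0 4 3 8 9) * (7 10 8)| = 7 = |(0 4 3 7 10 8 9)|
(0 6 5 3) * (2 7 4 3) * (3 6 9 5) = [9, 1, 7, 0, 6, 2, 3, 4, 8, 5] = (0 9 5 2 7 4 6 3)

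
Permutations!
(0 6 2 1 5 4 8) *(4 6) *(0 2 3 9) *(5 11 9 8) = (0 4 5 6 3 8 2 1 11 9) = [4, 11, 1, 8, 5, 6, 3, 7, 2, 0, 10, 9]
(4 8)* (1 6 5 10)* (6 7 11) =(1 7 11 6 5 10)(4 8) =[0, 7, 2, 3, 8, 10, 5, 11, 4, 9, 1, 6]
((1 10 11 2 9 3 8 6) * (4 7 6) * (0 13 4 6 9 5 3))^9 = ((0 13 4 7 9)(1 10 11 2 5 3 8 6))^9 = (0 9 7 4 13)(1 10 11 2 5 3 8 6)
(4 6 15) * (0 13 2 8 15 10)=(0 13 2 8 15 4 6 10)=[13, 1, 8, 3, 6, 5, 10, 7, 15, 9, 0, 11, 12, 2, 14, 4]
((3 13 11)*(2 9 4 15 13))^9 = (2 4 13 3 9 15 11) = ((2 9 4 15 13 11 3))^9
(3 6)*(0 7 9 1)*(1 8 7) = (0 1)(3 6)(7 9 8) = [1, 0, 2, 6, 4, 5, 3, 9, 7, 8]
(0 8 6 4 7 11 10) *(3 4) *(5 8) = (0 5 8 6 3 4 7 11 10) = [5, 1, 2, 4, 7, 8, 3, 11, 6, 9, 0, 10]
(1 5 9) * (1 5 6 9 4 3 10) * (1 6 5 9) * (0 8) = (0 8)(1 5 4 3 10 6) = [8, 5, 2, 10, 3, 4, 1, 7, 0, 9, 6]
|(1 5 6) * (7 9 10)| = 3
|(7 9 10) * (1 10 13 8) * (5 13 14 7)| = 15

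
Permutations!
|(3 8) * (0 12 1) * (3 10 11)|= 12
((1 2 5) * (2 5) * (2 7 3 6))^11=((1 5)(2 7 3 6))^11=(1 5)(2 6 3 7)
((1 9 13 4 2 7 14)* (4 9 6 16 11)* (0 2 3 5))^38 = (0 6 5 1 3 14 4 7 11 2 16)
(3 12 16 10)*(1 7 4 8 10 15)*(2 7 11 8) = (1 11 8 10 3 12 16 15)(2 7 4) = [0, 11, 7, 12, 2, 5, 6, 4, 10, 9, 3, 8, 16, 13, 14, 1, 15]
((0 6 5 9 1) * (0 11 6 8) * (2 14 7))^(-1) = ((0 8)(1 11 6 5 9)(2 14 7))^(-1) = (0 8)(1 9 5 6 11)(2 7 14)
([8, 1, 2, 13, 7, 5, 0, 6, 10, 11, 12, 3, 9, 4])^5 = [11, 1, 2, 0, 10, 5, 9, 12, 3, 7, 13, 6, 4, 8]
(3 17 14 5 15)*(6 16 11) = (3 17 14 5 15)(6 16 11) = [0, 1, 2, 17, 4, 15, 16, 7, 8, 9, 10, 6, 12, 13, 5, 3, 11, 14]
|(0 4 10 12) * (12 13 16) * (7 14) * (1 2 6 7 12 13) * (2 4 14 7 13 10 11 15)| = 9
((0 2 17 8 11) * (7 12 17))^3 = (0 12 11 7 8 2 17)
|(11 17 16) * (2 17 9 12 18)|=7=|(2 17 16 11 9 12 18)|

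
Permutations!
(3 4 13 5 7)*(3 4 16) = (3 16)(4 13 5 7) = [0, 1, 2, 16, 13, 7, 6, 4, 8, 9, 10, 11, 12, 5, 14, 15, 3]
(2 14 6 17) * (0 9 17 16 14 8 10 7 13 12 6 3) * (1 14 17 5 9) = (0 1 14 3)(2 8 10 7 13 12 6 16 17)(5 9) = [1, 14, 8, 0, 4, 9, 16, 13, 10, 5, 7, 11, 6, 12, 3, 15, 17, 2]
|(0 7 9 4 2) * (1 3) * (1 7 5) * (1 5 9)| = |(0 9 4 2)(1 3 7)| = 12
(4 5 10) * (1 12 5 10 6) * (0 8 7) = (0 8 7)(1 12 5 6)(4 10) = [8, 12, 2, 3, 10, 6, 1, 0, 7, 9, 4, 11, 5]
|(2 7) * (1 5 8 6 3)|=|(1 5 8 6 3)(2 7)|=10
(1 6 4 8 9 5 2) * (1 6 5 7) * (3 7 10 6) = (1 5 2 3 7)(4 8 9 10 6) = [0, 5, 3, 7, 8, 2, 4, 1, 9, 10, 6]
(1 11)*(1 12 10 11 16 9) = [0, 16, 2, 3, 4, 5, 6, 7, 8, 1, 11, 12, 10, 13, 14, 15, 9] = (1 16 9)(10 11 12)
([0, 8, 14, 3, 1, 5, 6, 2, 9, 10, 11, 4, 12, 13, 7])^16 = (1 11 9)(2 14 7)(4 10 8)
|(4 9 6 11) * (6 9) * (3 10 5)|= |(3 10 5)(4 6 11)|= 3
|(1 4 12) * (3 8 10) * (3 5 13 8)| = 12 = |(1 4 12)(5 13 8 10)|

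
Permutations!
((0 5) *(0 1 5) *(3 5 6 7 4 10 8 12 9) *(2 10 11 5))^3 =(1 4)(2 12)(3 8)(5 7)(6 11)(9 10)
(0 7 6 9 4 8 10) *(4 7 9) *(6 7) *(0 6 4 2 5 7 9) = (2 5 7 9 4 8 10 6) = [0, 1, 5, 3, 8, 7, 2, 9, 10, 4, 6]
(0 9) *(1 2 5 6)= (0 9)(1 2 5 6)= [9, 2, 5, 3, 4, 6, 1, 7, 8, 0]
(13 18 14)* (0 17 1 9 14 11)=[17, 9, 2, 3, 4, 5, 6, 7, 8, 14, 10, 0, 12, 18, 13, 15, 16, 1, 11]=(0 17 1 9 14 13 18 11)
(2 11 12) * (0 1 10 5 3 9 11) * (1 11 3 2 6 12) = [11, 10, 0, 9, 4, 2, 12, 7, 8, 3, 5, 1, 6] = (0 11 1 10 5 2)(3 9)(6 12)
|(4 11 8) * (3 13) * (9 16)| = |(3 13)(4 11 8)(9 16)| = 6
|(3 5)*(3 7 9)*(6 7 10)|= 6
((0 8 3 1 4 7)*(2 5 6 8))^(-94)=(0 3 2 1 5 4 6 7 8)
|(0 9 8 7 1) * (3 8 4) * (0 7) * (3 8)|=4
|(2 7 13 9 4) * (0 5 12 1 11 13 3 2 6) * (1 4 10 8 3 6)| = 14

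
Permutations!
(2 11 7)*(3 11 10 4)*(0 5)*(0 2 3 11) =(0 5 2 10 4 11 7 3) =[5, 1, 10, 0, 11, 2, 6, 3, 8, 9, 4, 7]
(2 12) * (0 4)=(0 4)(2 12)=[4, 1, 12, 3, 0, 5, 6, 7, 8, 9, 10, 11, 2]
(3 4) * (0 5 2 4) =(0 5 2 4 3) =[5, 1, 4, 0, 3, 2]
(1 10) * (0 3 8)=(0 3 8)(1 10)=[3, 10, 2, 8, 4, 5, 6, 7, 0, 9, 1]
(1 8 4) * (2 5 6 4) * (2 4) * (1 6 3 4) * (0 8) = [8, 0, 5, 4, 6, 3, 2, 7, 1] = (0 8 1)(2 5 3 4 6)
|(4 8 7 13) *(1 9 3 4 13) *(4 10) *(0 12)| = 14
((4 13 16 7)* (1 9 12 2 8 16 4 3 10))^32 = (1 16 9 7 12 3 2 10 8)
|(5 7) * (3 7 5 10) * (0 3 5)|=5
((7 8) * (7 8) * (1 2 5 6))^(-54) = (8)(1 5)(2 6)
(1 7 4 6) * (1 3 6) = (1 7 4)(3 6) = [0, 7, 2, 6, 1, 5, 3, 4]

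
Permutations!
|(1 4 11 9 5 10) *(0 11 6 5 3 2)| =5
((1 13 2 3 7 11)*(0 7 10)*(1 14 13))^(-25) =((0 7 11 14 13 2 3 10))^(-25) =(0 10 3 2 13 14 11 7)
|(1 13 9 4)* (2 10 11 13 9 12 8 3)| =21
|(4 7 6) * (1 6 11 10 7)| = 3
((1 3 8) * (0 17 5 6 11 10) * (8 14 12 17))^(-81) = ((0 8 1 3 14 12 17 5 6 11 10))^(-81) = (0 5 3 10 17 1 11 12 8 6 14)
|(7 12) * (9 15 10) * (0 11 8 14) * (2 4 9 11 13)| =10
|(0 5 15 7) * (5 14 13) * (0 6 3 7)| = 15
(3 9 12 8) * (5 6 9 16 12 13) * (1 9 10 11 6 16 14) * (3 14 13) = [0, 9, 2, 13, 4, 16, 10, 7, 14, 3, 11, 6, 8, 5, 1, 15, 12] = (1 9 3 13 5 16 12 8 14)(6 10 11)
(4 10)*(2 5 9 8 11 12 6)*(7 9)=(2 5 7 9 8 11 12 6)(4 10)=[0, 1, 5, 3, 10, 7, 2, 9, 11, 8, 4, 12, 6]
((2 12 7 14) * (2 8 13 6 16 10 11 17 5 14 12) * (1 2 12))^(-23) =((1 2 12 7)(5 14 8 13 6 16 10 11 17))^(-23) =(1 2 12 7)(5 6 17 13 11 8 10 14 16)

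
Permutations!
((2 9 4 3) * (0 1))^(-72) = (9)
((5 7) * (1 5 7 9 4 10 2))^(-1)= ((1 5 9 4 10 2))^(-1)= (1 2 10 4 9 5)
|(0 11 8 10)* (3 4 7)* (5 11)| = 15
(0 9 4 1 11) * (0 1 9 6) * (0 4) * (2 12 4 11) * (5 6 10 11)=(0 10 11 1 2 12 4 9)(5 6)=[10, 2, 12, 3, 9, 6, 5, 7, 8, 0, 11, 1, 4]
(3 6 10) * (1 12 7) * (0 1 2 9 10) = (0 1 12 7 2 9 10 3 6) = [1, 12, 9, 6, 4, 5, 0, 2, 8, 10, 3, 11, 7]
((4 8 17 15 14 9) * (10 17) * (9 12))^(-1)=((4 8 10 17 15 14 12 9))^(-1)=(4 9 12 14 15 17 10 8)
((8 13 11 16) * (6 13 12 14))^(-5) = (6 11 8 14 13 16 12)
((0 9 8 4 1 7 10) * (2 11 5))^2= ((0 9 8 4 1 7 10)(2 11 5))^2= (0 8 1 10 9 4 7)(2 5 11)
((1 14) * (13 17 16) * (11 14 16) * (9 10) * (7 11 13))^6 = (17)(1 16 7 11 14)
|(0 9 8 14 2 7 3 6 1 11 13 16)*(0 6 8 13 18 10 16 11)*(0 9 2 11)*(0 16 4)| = 10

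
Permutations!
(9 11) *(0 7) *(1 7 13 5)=[13, 7, 2, 3, 4, 1, 6, 0, 8, 11, 10, 9, 12, 5]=(0 13 5 1 7)(9 11)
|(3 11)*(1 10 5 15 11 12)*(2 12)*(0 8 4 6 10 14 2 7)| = 20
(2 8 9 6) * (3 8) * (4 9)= (2 3 8 4 9 6)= [0, 1, 3, 8, 9, 5, 2, 7, 4, 6]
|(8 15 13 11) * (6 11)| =5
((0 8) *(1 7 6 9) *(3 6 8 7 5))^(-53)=((0 7 8)(1 5 3 6 9))^(-53)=(0 7 8)(1 3 9 5 6)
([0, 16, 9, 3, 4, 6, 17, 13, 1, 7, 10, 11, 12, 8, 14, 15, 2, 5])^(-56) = [0, 1, 2, 3, 4, 6, 17, 7, 8, 9, 10, 11, 12, 13, 14, 15, 16, 5]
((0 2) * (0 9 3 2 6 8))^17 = (0 8 6)(2 3 9)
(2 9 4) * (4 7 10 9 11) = [0, 1, 11, 3, 2, 5, 6, 10, 8, 7, 9, 4] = (2 11 4)(7 10 9)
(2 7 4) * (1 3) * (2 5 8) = [0, 3, 7, 1, 5, 8, 6, 4, 2] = (1 3)(2 7 4 5 8)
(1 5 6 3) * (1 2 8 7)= (1 5 6 3 2 8 7)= [0, 5, 8, 2, 4, 6, 3, 1, 7]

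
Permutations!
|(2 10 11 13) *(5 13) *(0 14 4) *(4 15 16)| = 5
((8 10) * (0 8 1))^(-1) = (0 1 10 8)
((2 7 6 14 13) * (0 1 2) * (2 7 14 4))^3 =(0 6 14 1 4 13 7 2)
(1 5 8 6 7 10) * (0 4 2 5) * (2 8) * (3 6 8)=(0 4 3 6 7 10 1)(2 5)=[4, 0, 5, 6, 3, 2, 7, 10, 8, 9, 1]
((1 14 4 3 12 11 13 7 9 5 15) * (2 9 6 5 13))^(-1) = (1 15 5 6 7 13 9 2 11 12 3 4 14)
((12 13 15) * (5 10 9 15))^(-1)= ((5 10 9 15 12 13))^(-1)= (5 13 12 15 9 10)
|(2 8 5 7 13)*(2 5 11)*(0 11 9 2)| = 6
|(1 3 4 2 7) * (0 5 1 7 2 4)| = |(7)(0 5 1 3)| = 4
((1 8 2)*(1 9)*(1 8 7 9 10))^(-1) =((1 7 9 8 2 10))^(-1) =(1 10 2 8 9 7)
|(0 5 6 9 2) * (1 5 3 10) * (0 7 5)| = |(0 3 10 1)(2 7 5 6 9)| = 20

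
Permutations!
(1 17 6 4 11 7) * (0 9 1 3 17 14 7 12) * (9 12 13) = (0 12)(1 14 7 3 17 6 4 11 13 9) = [12, 14, 2, 17, 11, 5, 4, 3, 8, 1, 10, 13, 0, 9, 7, 15, 16, 6]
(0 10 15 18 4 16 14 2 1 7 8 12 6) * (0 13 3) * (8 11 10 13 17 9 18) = [13, 7, 1, 0, 16, 5, 17, 11, 12, 18, 15, 10, 6, 3, 2, 8, 14, 9, 4] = (0 13 3)(1 7 11 10 15 8 12 6 17 9 18 4 16 14 2)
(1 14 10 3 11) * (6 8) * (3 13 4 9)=(1 14 10 13 4 9 3 11)(6 8)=[0, 14, 2, 11, 9, 5, 8, 7, 6, 3, 13, 1, 12, 4, 10]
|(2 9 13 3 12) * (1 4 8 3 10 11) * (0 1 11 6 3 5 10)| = |(0 1 4 8 5 10 6 3 12 2 9 13)| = 12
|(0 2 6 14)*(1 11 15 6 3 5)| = 9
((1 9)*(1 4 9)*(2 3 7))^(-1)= (2 7 3)(4 9)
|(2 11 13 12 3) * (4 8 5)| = 15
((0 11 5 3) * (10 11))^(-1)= (0 3 5 11 10)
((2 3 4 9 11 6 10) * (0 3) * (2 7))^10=((0 3 4 9 11 6 10 7 2))^10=(0 3 4 9 11 6 10 7 2)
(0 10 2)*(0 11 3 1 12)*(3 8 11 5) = (0 10 2 5 3 1 12)(8 11) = [10, 12, 5, 1, 4, 3, 6, 7, 11, 9, 2, 8, 0]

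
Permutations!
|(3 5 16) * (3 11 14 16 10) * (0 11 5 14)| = 10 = |(0 11)(3 14 16 5 10)|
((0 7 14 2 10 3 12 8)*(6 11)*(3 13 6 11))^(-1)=(0 8 12 3 6 13 10 2 14 7)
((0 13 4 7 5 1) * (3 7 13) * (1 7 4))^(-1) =(0 1 13 4 3)(5 7)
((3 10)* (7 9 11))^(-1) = (3 10)(7 11 9)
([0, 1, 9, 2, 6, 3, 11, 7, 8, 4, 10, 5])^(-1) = [0, 1, 3, 5, 9, 11, 4, 7, 8, 2, 10, 6]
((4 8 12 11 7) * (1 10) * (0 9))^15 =((0 9)(1 10)(4 8 12 11 7))^15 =(12)(0 9)(1 10)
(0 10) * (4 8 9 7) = [10, 1, 2, 3, 8, 5, 6, 4, 9, 7, 0] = (0 10)(4 8 9 7)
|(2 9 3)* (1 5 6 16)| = 12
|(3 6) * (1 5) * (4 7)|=|(1 5)(3 6)(4 7)|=2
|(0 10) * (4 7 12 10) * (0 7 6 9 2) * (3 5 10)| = 5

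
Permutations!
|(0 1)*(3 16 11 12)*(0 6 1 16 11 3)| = |(0 16 3 11 12)(1 6)| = 10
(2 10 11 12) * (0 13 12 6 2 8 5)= (0 13 12 8 5)(2 10 11 6)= [13, 1, 10, 3, 4, 0, 2, 7, 5, 9, 11, 6, 8, 12]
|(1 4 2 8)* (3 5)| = |(1 4 2 8)(3 5)| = 4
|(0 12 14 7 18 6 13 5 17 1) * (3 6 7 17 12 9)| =10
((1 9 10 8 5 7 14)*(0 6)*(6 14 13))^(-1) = (0 6 13 7 5 8 10 9 1 14)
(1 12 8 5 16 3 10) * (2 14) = [0, 12, 14, 10, 4, 16, 6, 7, 5, 9, 1, 11, 8, 13, 2, 15, 3] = (1 12 8 5 16 3 10)(2 14)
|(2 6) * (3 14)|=2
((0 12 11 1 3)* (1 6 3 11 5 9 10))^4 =((0 12 5 9 10 1 11 6 3))^4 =(0 10 3 9 6 5 11 12 1)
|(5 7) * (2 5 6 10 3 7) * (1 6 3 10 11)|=6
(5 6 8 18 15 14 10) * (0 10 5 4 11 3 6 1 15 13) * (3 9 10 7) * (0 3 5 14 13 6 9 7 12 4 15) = (0 12 4 11 7 5 1)(3 9 10 15 13)(6 8 18) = [12, 0, 2, 9, 11, 1, 8, 5, 18, 10, 15, 7, 4, 3, 14, 13, 16, 17, 6]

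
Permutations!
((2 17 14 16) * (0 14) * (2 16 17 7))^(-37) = (0 17 14)(2 7)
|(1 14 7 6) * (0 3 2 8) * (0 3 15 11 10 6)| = 24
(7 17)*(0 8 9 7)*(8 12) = [12, 1, 2, 3, 4, 5, 6, 17, 9, 7, 10, 11, 8, 13, 14, 15, 16, 0] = (0 12 8 9 7 17)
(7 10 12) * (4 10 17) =(4 10 12 7 17) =[0, 1, 2, 3, 10, 5, 6, 17, 8, 9, 12, 11, 7, 13, 14, 15, 16, 4]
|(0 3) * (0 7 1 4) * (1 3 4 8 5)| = |(0 4)(1 8 5)(3 7)| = 6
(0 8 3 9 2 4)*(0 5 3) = (0 8)(2 4 5 3 9) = [8, 1, 4, 9, 5, 3, 6, 7, 0, 2]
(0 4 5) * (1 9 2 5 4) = (0 1 9 2 5) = [1, 9, 5, 3, 4, 0, 6, 7, 8, 2]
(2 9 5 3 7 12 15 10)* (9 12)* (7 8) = (2 12 15 10)(3 8 7 9 5) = [0, 1, 12, 8, 4, 3, 6, 9, 7, 5, 2, 11, 15, 13, 14, 10]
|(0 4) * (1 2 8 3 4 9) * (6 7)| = 14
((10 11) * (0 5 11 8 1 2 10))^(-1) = ((0 5 11)(1 2 10 8))^(-1) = (0 11 5)(1 8 10 2)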